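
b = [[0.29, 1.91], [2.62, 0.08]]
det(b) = -4.98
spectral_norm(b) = 2.67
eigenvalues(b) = [2.42, -2.05]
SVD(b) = [[-0.26, -0.97], [-0.97, 0.26]] @ diag([2.6677448466996085, 1.8671200906496839]) @ [[-0.98, -0.22], [0.22, -0.98]]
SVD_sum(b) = [[0.68,0.15], [2.52,0.55]] + [[-0.39, 1.76], [0.1, -0.47]]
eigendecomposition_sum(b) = [[1.27, 1.03], [1.42, 1.16]] + [[-0.98, 0.88], [1.2, -1.08]]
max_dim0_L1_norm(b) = 2.91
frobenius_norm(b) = 3.26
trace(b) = 0.37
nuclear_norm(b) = 4.53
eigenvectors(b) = [[0.67, -0.63],[0.75, 0.78]]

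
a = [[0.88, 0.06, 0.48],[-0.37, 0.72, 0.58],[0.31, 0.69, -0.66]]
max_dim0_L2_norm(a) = 1.0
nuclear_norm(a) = 3.00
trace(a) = 0.94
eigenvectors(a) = [[0.22+0.00j, 0.69+0.00j, (0.69-0j)], [(0.35+0j), -0.07+0.66j, (-0.07-0.66j)], [-0.91+0.00j, 0.14+0.26j, 0.14-0.26j]]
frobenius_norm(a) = 1.73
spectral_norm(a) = 1.01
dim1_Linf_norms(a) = [0.88, 0.72, 0.69]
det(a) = -1.00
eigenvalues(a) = [(-1+0j), (0.97+0.24j), (0.97-0.24j)]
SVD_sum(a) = [[0.44, -0.37, 0.55], [-0.08, 0.07, -0.1], [-0.34, 0.28, -0.41]] + [[0.47, 0.25, -0.21], [-0.16, -0.09, 0.07], [0.66, 0.36, -0.29]] + [[-0.03, 0.18, 0.14], [-0.13, 0.74, 0.61], [-0.01, 0.06, 0.05]]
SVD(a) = [[-0.79, 0.57, 0.23], [0.14, -0.20, 0.97], [0.6, 0.8, 0.07]] @ diag([1.0055241678565148, 1.003057368402396, 0.9953376630822941]) @ [[-0.56, 0.46, -0.69],[0.82, 0.44, -0.37],[-0.13, 0.77, 0.63]]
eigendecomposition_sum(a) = [[-0.05+0.00j, (-0.08+0j), 0.20+0.00j], [-0.08+0.00j, -0.13+0.00j, (0.32+0j)], [0.20-0.00j, 0.32-0.00j, (-0.83-0j)]] + [[(0.46+0.11j), (0.07-0.45j), (0.14-0.15j)], [-0.15+0.43j, 0.42+0.11j, (0.13+0.15j)], [(0.05+0.2j), (0.18-0.07j), (0.08+0.02j)]] + [[0.46-0.11j,  (0.07+0.45j),  0.14+0.15j],  [(-0.15-0.43j),  0.42-0.11j,  (0.13-0.15j)],  [0.05-0.20j,  0.18+0.07j,  0.08-0.02j]]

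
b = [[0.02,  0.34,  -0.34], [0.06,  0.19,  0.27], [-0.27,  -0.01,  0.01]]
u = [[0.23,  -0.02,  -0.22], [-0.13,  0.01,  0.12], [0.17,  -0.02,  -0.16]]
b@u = [[-0.10, 0.01, 0.09],[0.04, -0.00, -0.03],[-0.06, 0.01, 0.06]]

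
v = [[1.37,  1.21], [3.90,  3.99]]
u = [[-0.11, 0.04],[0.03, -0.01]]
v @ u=[[-0.11, 0.04], [-0.31, 0.12]]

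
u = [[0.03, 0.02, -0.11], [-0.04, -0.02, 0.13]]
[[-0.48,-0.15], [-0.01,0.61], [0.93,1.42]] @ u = [[-0.01, -0.01, 0.03], [-0.02, -0.01, 0.08], [-0.03, -0.01, 0.08]]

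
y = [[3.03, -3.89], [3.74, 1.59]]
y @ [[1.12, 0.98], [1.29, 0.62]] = [[-1.62, 0.56], [6.24, 4.65]]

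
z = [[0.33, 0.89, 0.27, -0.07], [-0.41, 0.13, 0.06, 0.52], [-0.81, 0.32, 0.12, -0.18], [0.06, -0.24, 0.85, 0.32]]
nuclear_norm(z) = 3.43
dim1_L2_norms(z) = [0.99, 0.68, 0.9, 0.94]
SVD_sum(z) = [[-0.24, 0.71, 0.26, -0.01], [-0.08, 0.23, 0.08, -0.0], [-0.17, 0.51, 0.19, -0.01], [-0.01, 0.03, 0.01, -0.00]] + [[0.31, 0.18, -0.22, -0.19], [-0.31, -0.18, 0.22, 0.19], [-0.26, -0.16, 0.19, 0.17], [-0.40, -0.23, 0.29, 0.25]] + [[0.25,-0.01,0.26,0.1], [-0.07,0.0,-0.07,-0.03], [-0.35,0.01,-0.36,-0.14], [0.48,-0.01,0.50,0.19]] + [[0.00,0.01,-0.02,0.04], [0.05,0.08,-0.18,0.36], [-0.03,-0.05,0.1,-0.20], [-0.01,-0.03,0.06,-0.11]]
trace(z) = 0.90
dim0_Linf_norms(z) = [0.81, 0.89, 0.85, 0.52]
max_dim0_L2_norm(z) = 0.98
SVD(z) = [[-0.78, -0.48, -0.39, 0.09], [-0.25, 0.48, 0.1, 0.83], [-0.57, 0.41, 0.54, -0.47], [-0.04, 0.61, -0.74, -0.27]] @ diag([1.006073955767303, 0.973939996911784, 0.9636647079715341, 0.4897003252524359]) @ [[0.3, -0.9, -0.32, 0.01], [-0.67, -0.39, 0.48, 0.42], [-0.67, 0.02, -0.69, -0.26], [0.11, 0.21, -0.43, 0.87]]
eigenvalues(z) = [(-0.11+0.79j), (-0.11-0.79j), (0.56+0.65j), (0.56-0.65j)]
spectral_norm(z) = 1.01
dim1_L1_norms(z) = [1.56, 1.12, 1.43, 1.47]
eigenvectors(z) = [[-0.11-0.40j,(-0.11+0.4j),0.25-0.46j,0.25+0.46j], [(0.24+0.24j),0.24-0.24j,0.38-0.07j,0.38+0.07j], [(0.38-0.46j),(0.38+0.46j),(0.24+0.45j),(0.24-0.45j)], [(-0.6+0j),(-0.6-0j),(0.56+0j),0.56-0.00j]]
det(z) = 0.46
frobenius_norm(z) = 1.77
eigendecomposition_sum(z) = [[0.06+0.15j,0.16-0.19j,(0.08+0.12j),(-0.17+0.01j)], [(-0.1-0.08j),(-0.03+0.2j),-0.11-0.05j,0.11-0.08j], [(-0.13+0.19j),0.36+0.02j,(-0.08+0.2j),-0.15-0.19j], [(0.23-0.02j),-0.21-0.30j,(0.21-0.07j),-0.05+0.23j]] + [[(0.06-0.15j), (0.16+0.19j), 0.08-0.12j, (-0.17-0.01j)], [-0.10+0.08j, (-0.03-0.2j), (-0.11+0.05j), (0.11+0.08j)], [(-0.13-0.19j), 0.36-0.02j, (-0.08-0.2j), -0.15+0.19j], [0.23+0.02j, -0.21+0.30j, (0.21+0.07j), -0.05-0.23j]] + [[0.11+0.27j, (0.29+0.06j), (0.05-0.21j), 0.13-0.15j],[-0.10+0.18j, 0.10+0.19j, (0.14-0.06j), 0.15+0.00j],[-0.28-0.05j, (-0.2+0.2j), 0.14+0.15j, 0.06+0.19j],[-0.20+0.24j, 0.09+0.30j, 0.22-0.05j, 0.21+0.04j]] + [[(0.11-0.27j), (0.29-0.06j), (0.05+0.21j), 0.13+0.15j], [(-0.1-0.18j), 0.10-0.19j, 0.14+0.06j, 0.15-0.00j], [-0.28+0.05j, -0.20-0.20j, 0.14-0.15j, 0.06-0.19j], [(-0.2-0.24j), (0.09-0.3j), 0.22+0.05j, 0.21-0.04j]]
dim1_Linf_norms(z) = [0.89, 0.52, 0.81, 0.85]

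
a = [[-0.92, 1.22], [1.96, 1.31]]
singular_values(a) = [2.36, 1.52]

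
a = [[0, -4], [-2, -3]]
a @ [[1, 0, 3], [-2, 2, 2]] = [[8, -8, -8], [4, -6, -12]]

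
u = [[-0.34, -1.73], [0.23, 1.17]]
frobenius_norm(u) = 2.13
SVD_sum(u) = [[-0.34, -1.73], [0.23, 1.17]] + [[0.0,  -0.0], [0.0,  -0.00]]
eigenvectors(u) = [[-0.98, 0.83],[0.19, -0.56]]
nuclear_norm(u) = 2.13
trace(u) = 0.83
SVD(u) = [[-0.83, 0.56],[0.56, 0.83]] @ diag([2.1284501398418145, 4.698254289737233e-05]) @ [[0.19, 0.98],[0.98, -0.19]]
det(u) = 0.00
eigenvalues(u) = [0.0, 0.83]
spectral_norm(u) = 2.13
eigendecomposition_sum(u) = [[0.00, 0.00],[-0.00, -0.00]] + [[-0.34, -1.73], [0.23, 1.17]]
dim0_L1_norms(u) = [0.57, 2.9]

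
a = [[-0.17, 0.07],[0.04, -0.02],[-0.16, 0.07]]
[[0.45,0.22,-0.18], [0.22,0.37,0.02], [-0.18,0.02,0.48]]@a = [[-0.04,0.01], [-0.03,0.01], [-0.05,0.02]]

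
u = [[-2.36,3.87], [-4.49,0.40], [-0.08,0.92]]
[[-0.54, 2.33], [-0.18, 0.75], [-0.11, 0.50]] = u @ [[0.03, -0.12], [-0.12, 0.53]]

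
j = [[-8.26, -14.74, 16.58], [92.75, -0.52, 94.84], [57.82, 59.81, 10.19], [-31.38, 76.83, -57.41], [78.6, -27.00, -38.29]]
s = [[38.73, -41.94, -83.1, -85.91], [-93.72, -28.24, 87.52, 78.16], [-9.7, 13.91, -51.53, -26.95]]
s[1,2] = 87.52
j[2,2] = 10.19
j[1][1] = -0.52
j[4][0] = 78.6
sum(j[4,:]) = 13.309999999999995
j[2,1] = 59.81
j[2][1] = 59.81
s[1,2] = 87.52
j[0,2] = 16.58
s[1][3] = 78.16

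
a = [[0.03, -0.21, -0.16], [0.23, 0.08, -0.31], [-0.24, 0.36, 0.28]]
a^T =[[0.03, 0.23, -0.24],[-0.21, 0.08, 0.36],[-0.16, -0.31, 0.28]]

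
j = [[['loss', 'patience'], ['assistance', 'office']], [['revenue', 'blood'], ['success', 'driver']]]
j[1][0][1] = 'blood'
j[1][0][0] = 'revenue'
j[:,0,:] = [['loss', 'patience'], ['revenue', 'blood']]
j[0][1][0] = 'assistance'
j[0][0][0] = 'loss'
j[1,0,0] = 'revenue'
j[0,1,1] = 'office'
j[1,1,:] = ['success', 'driver']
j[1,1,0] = 'success'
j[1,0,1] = 'blood'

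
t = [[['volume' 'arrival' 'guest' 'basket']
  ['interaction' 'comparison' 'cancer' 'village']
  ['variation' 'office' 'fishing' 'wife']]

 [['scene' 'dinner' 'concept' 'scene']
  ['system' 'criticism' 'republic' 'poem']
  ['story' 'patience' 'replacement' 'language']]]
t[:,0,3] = ['basket', 'scene']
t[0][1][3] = 'village'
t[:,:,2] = [['guest', 'cancer', 'fishing'], ['concept', 'republic', 'replacement']]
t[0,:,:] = [['volume', 'arrival', 'guest', 'basket'], ['interaction', 'comparison', 'cancer', 'village'], ['variation', 'office', 'fishing', 'wife']]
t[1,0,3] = 'scene'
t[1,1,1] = 'criticism'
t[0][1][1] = 'comparison'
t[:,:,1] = [['arrival', 'comparison', 'office'], ['dinner', 'criticism', 'patience']]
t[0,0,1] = 'arrival'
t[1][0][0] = 'scene'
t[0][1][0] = 'interaction'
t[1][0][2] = 'concept'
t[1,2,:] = ['story', 'patience', 'replacement', 'language']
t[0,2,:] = ['variation', 'office', 'fishing', 'wife']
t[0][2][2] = 'fishing'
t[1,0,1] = 'dinner'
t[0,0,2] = 'guest'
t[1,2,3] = 'language'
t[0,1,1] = 'comparison'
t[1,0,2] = 'concept'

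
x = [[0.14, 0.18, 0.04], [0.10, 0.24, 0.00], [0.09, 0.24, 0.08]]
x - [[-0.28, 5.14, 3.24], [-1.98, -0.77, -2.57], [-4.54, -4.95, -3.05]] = [[0.42, -4.96, -3.2], [2.08, 1.01, 2.57], [4.63, 5.19, 3.13]]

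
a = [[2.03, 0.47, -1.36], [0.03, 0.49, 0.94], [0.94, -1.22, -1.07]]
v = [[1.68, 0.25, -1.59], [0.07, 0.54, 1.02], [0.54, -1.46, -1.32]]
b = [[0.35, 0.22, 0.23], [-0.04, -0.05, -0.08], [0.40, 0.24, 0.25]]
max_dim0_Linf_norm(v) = 1.68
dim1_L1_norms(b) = [0.8, 0.17, 0.89]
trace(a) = 1.45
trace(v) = 0.90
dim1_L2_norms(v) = [2.33, 1.16, 2.04]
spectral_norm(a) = 2.89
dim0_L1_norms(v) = [2.29, 2.25, 3.93]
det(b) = -0.00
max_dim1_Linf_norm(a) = 2.03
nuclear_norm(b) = 0.77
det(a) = 2.37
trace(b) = 0.55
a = b + v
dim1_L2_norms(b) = [0.47, 0.1, 0.53]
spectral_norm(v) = 2.88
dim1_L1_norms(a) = [3.86, 1.46, 3.23]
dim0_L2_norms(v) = [1.77, 1.58, 2.3]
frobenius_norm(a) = 3.29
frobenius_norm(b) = 0.72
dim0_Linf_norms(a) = [2.03, 1.22, 1.36]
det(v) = 2.09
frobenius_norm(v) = 3.30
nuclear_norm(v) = 4.90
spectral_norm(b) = 0.72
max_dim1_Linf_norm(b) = 0.4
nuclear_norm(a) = 4.92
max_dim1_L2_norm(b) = 0.53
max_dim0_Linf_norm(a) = 2.03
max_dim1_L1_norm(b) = 0.89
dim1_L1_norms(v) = [3.52, 1.63, 3.32]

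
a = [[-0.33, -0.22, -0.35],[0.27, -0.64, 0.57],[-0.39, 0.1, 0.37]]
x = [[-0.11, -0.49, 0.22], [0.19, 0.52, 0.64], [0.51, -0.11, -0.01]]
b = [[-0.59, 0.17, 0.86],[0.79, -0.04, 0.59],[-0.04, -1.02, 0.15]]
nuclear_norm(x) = 1.90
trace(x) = 0.40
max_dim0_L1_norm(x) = 1.12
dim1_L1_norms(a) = [0.9, 1.48, 0.86]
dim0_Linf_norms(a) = [0.39, 0.64, 0.57]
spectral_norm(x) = 0.87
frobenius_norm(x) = 1.14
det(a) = 0.25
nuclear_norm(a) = 1.96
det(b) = -1.07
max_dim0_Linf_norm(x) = 0.64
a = x @ b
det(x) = -0.23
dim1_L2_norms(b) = [1.06, 0.99, 1.03]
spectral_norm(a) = 0.92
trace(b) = -0.48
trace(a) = -0.60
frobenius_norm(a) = 1.18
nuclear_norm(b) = 3.07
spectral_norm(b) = 1.06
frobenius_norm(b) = 1.78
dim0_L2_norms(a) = [0.58, 0.68, 0.76]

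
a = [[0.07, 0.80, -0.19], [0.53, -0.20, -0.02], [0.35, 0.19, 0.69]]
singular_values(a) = [0.85, 0.83, 0.49]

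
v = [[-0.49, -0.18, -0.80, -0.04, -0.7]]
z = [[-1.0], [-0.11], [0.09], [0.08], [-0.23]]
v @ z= [[0.6]]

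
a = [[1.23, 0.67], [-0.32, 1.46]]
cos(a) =[[0.36, -0.68], [0.32, 0.13]]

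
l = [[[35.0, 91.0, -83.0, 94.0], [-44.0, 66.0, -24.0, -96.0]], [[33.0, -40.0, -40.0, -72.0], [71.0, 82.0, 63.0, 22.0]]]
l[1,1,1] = 82.0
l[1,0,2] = -40.0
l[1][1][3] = 22.0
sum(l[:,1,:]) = 140.0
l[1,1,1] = 82.0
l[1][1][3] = 22.0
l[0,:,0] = [35.0, -44.0]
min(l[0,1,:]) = -96.0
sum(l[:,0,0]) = 68.0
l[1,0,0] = 33.0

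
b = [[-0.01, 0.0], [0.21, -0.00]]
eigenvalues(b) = [-0.0, -0.01]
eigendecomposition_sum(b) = [[-0.0, -0.00], [-0.00, -0.0]] + [[-0.01, -0.0],[0.21, -0.0]]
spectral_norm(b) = 0.21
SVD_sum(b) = [[-0.01, 0.0], [0.21, 0.00]] + [[-0.00, -0.0], [-0.00, -0.0]]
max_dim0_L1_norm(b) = 0.22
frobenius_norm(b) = 0.21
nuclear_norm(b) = 0.21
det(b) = 0.00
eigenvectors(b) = [[0.0, 0.05], [1.00, -1.0]]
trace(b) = -0.01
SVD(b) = [[-0.05, 1.0], [1.0, 0.05]] @ diag([0.21023796041628637, -0.0]) @ [[1.0, 0.0], [0.00, 1.0]]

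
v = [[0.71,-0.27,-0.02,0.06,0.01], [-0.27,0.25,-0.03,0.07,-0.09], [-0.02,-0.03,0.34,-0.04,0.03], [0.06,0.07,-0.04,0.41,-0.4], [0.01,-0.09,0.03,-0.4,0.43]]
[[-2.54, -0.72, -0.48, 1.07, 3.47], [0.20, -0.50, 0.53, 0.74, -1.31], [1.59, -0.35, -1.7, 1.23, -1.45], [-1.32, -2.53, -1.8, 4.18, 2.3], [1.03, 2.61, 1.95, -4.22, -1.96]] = v@[[-4.61, -1.95, 0.99, 2.47, 2.7], [-3.21, -2.29, 4.57, 3.04, -4.40], [3.95, -1.89, -5.10, 5.05, -3.86], [-1.06, -0.72, -1.61, 4.89, 4.87], [0.56, 5.09, 4.32, -5.04, -0.74]]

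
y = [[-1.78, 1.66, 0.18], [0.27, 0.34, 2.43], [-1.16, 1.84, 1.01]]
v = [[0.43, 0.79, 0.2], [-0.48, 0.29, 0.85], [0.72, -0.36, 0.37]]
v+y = [[-1.35, 2.45, 0.38], [-0.21, 0.63, 3.28], [-0.44, 1.48, 1.38]]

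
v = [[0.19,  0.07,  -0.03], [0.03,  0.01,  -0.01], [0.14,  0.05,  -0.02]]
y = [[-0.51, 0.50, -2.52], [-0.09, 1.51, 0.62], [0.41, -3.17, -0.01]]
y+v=[[-0.32, 0.57, -2.55], [-0.06, 1.52, 0.61], [0.55, -3.12, -0.03]]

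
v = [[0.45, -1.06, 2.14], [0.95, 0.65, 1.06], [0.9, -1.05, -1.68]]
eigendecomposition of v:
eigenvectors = [[(-0.7+0j), (-0.7-0j), -0.63+0.00j], [(-0.2+0.63j), -0.20-0.63j, -0.08+0.00j], [-0.24-0.13j, -0.24+0.13j, 0.77+0.00j]]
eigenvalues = [(0.86+1.37j), (0.86-1.37j), (-2.31+0j)]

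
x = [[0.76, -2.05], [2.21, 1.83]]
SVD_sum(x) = [[-0.71, -1.07], [1.52, 2.29]] + [[1.47, -0.98], [0.69, -0.46]]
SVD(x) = [[-0.42, 0.91],[0.91, 0.42]] @ diag([3.0337228001160033, 1.9518263170826222]) @ [[0.55,0.83], [0.83,-0.55]]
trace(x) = 2.59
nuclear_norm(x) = 4.99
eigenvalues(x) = [(1.3+2.06j), (1.3-2.06j)]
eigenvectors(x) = [[(0.17-0.67j), (0.17+0.67j)], [(-0.72+0j), (-0.72-0j)]]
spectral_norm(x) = 3.03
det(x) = 5.92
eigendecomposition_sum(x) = [[(0.38+1.2j), (-1.02+0.64j)], [1.11-0.69j, (0.92+0.86j)]] + [[(0.38-1.2j), (-1.02-0.64j)], [(1.11+0.69j), 0.92-0.86j]]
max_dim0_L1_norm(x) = 3.88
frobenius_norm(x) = 3.61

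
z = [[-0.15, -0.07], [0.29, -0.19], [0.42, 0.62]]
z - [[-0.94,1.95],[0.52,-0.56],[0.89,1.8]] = [[0.79, -2.02],[-0.23, 0.37],[-0.47, -1.18]]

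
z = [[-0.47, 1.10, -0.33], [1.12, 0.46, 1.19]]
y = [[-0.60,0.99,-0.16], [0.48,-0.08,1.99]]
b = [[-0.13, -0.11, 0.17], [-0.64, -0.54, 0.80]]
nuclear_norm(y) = 3.19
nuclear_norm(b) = 1.19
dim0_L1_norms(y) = [1.08, 1.07, 2.15]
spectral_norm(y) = 2.09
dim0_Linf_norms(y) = [0.6, 0.99, 1.99]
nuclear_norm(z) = 2.92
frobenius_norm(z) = 2.10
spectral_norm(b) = 1.18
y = b + z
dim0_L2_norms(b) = [0.65, 0.55, 0.82]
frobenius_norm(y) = 2.36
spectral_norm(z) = 1.73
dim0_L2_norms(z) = [1.21, 1.19, 1.23]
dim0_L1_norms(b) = [0.77, 0.65, 0.97]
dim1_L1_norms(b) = [0.41, 1.98]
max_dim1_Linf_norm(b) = 0.8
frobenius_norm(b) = 1.18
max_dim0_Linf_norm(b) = 0.8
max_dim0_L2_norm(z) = 1.23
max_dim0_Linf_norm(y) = 1.99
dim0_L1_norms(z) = [1.59, 1.56, 1.52]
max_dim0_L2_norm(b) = 0.82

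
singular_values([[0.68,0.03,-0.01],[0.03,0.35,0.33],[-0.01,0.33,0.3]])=[0.69, 0.65, 0.01]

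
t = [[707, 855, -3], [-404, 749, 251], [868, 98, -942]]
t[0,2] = -3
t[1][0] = -404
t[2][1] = 98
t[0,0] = 707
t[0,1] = 855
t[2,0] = 868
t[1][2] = 251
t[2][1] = 98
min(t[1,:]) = -404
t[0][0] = 707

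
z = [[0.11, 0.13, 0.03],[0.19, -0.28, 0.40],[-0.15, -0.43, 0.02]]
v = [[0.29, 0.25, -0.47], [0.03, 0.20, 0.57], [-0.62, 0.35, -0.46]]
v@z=[[0.15, 0.17, 0.10], [-0.04, -0.30, 0.09], [0.07, 0.02, 0.11]]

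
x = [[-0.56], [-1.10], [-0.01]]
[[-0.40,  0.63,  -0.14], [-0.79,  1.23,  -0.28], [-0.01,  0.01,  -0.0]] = x @ [[0.72,-1.12,0.25]]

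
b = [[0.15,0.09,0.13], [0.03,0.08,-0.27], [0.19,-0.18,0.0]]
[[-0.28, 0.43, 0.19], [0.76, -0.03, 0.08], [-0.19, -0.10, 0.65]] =b @ [[-0.18,1.14,2.32], [0.86,1.76,-1.18], [-2.57,0.75,-0.4]]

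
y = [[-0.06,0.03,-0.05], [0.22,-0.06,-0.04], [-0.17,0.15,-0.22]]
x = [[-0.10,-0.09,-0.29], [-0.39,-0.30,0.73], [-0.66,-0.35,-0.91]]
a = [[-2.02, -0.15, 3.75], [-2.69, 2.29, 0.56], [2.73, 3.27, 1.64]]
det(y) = -0.00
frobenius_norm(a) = 7.20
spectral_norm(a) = 4.83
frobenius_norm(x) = 1.50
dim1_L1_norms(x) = [0.48, 1.42, 1.92]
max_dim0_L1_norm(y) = 0.45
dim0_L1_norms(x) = [1.15, 0.74, 1.93]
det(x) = 0.04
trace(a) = 1.91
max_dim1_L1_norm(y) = 0.54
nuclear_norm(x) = 2.12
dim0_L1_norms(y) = [0.45, 0.24, 0.31]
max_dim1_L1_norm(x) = 1.92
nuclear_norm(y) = 0.55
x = y @ a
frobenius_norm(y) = 0.40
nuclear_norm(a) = 12.17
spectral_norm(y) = 0.36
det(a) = -61.21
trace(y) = -0.34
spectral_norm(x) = 1.27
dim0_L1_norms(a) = [7.44, 5.71, 5.95]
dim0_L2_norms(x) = [0.77, 0.47, 1.2]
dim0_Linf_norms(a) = [2.73, 3.27, 3.75]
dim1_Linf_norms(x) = [0.29, 0.73, 0.91]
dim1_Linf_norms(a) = [3.75, 2.69, 3.27]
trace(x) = -1.31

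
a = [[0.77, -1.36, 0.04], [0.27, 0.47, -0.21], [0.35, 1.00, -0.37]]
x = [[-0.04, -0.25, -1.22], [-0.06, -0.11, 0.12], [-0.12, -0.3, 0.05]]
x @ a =[[-0.53, -1.28, 0.50],[-0.03, 0.15, -0.02],[-0.16, 0.07, 0.04]]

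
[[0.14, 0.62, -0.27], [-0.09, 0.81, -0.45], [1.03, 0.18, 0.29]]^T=[[0.14, -0.09, 1.03], [0.62, 0.81, 0.18], [-0.27, -0.45, 0.29]]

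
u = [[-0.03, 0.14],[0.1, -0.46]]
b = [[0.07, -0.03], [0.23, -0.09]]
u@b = [[0.03, -0.01], [-0.1, 0.04]]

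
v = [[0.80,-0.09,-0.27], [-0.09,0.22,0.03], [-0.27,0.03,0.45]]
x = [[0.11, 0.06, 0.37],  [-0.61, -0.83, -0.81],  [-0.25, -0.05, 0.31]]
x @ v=[[-0.02,0.01,0.14], [-0.19,-0.15,-0.22], [-0.28,0.02,0.21]]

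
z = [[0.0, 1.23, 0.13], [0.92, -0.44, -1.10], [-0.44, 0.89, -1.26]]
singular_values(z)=[1.78, 1.63, 0.72]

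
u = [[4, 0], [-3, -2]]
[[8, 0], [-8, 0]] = u@ [[2, 0], [1, 0]]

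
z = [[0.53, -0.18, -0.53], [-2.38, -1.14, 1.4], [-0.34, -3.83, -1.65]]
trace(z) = -2.26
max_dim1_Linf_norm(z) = 3.83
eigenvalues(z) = [0j, (-1.13+1.97j), (-1.13-1.97j)]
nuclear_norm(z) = 7.23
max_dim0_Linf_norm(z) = 3.83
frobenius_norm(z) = 5.20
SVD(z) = [[0.05, -0.25, -0.97], [0.28, 0.93, -0.23], [0.96, -0.26, 0.11]] @ diag([4.291005523353952, 2.934701245624855, 0.00044438023662292744]) @ [[-0.23, -0.93, -0.28], [-0.77, -0.01, 0.64], [-0.60, 0.36, -0.72]]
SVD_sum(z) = [[-0.04, -0.18, -0.06],[-0.27, -1.12, -0.34],[-0.93, -3.83, -1.16]] + [[0.57, 0.0, -0.47], [-2.11, -0.02, 1.74], [0.59, 0.00, -0.49]] + [[0.0, -0.00, 0.00], [0.00, -0.0, 0.00], [-0.0, 0.00, -0.0]]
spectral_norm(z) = 4.29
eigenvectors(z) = [[(0.6+0j), 0.13+0.11j, 0.13-0.11j], [-0.36+0.00j, (-0.13-0.45j), (-0.13+0.45j)], [0.72+0.00j, (0.86+0j), (0.86-0j)]]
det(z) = 0.01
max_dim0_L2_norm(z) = 4.0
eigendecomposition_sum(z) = [[-0j, 0.00+0.00j, (-0-0j)], [-0.00+0.00j, -0.00+0.00j, 0.00+0.00j], [0.00-0.00j, 0.00+0.00j, (-0-0j)]] + [[0.26-0.38j, (-0.09-0.49j), -0.26+0.07j], [-1.19+0.44j, -0.57+1.25j, 0.70+0.27j], [(-0.17-2.31j), (-1.92-1.63j), -0.82+1.10j]] + [[(0.26+0.38j), -0.09+0.49j, (-0.26-0.07j)], [(-1.19-0.44j), (-0.57-1.25j), (0.7-0.27j)], [-0.17+2.31j, (-1.92+1.63j), -0.82-1.10j]]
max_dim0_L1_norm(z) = 5.15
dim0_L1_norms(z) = [3.25, 5.15, 3.58]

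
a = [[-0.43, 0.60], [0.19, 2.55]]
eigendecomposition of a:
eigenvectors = [[-1.0, -0.2], [0.06, -0.98]]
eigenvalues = [-0.47, 2.59]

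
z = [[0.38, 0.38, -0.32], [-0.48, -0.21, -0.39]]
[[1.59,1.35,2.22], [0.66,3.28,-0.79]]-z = [[1.21, 0.97, 2.54], [1.14, 3.49, -0.4]]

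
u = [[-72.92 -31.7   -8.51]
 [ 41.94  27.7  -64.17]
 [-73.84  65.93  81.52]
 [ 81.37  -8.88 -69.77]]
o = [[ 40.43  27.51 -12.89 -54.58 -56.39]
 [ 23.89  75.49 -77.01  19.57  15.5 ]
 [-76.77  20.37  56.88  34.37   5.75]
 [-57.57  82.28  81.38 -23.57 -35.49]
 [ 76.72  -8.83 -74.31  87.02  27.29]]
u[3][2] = -69.77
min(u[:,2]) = -69.77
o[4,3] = 87.02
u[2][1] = 65.93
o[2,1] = 20.37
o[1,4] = 15.5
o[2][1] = 20.37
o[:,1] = [27.51, 75.49, 20.37, 82.28, -8.83]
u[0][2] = -8.51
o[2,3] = 34.37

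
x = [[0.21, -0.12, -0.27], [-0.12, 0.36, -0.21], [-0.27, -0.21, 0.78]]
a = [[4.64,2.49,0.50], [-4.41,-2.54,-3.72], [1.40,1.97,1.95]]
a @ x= [[0.54, 0.23, -1.39], [0.38, 0.4, -1.18], [-0.47, 0.13, 0.73]]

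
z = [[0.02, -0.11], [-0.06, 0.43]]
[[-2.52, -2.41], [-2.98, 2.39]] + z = [[-2.5, -2.52], [-3.04, 2.82]]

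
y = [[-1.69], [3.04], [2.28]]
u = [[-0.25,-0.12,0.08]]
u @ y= [[0.24]]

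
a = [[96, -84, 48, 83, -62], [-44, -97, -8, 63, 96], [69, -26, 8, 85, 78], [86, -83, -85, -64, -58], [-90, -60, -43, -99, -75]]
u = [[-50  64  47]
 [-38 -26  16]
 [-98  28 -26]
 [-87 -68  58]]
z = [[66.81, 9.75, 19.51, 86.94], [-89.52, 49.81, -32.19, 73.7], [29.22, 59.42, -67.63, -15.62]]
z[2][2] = -67.63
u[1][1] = -26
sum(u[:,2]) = 95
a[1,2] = -8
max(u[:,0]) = -38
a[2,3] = 85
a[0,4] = -62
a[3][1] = -83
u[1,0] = -38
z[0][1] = 9.75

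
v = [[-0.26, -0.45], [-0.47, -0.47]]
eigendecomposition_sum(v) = [[0.07,-0.05], [-0.05,0.04]] + [[-0.33, -0.4], [-0.42, -0.51]]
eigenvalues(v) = [0.11, -0.84]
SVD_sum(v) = [[-0.33, -0.40], [-0.42, -0.51]] + [[0.07, -0.05],[-0.05, 0.04]]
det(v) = -0.09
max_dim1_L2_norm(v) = 0.66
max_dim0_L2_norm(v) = 0.65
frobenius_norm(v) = 0.84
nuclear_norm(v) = 0.94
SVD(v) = [[-0.61, -0.79], [-0.79, 0.61]] @ diag([0.8369684983387384, 0.10669457712834775]) @ [[0.63, 0.77], [-0.77, 0.63]]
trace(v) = -0.73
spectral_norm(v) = 0.84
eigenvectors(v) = [[0.78, 0.62], [-0.63, 0.79]]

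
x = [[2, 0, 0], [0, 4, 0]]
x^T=[[2, 0], [0, 4], [0, 0]]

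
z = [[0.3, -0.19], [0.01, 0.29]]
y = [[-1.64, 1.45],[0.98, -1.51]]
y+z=[[-1.34,  1.26], [0.99,  -1.22]]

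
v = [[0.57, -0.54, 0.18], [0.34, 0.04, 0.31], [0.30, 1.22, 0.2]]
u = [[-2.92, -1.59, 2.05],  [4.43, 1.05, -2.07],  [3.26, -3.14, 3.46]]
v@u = [[-3.47, -2.04, 2.91], [0.19, -1.47, 1.69], [5.18, 0.18, -1.22]]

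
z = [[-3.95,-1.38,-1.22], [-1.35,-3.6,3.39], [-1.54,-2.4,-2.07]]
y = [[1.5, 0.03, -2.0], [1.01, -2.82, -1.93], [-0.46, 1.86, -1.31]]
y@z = [[-2.89,2.62,2.41], [2.79,13.39,-6.80], [1.32,-2.92,9.58]]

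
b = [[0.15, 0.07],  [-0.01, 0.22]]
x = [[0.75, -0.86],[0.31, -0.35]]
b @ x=[[0.13, -0.15], [0.06, -0.07]]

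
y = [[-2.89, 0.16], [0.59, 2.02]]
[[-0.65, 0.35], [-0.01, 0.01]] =y @ [[0.22, -0.12], [-0.07, 0.04]]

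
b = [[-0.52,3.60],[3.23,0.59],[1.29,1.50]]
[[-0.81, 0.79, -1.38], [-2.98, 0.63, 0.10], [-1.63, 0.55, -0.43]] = b@[[-0.86,0.15,0.1], [-0.35,0.24,-0.37]]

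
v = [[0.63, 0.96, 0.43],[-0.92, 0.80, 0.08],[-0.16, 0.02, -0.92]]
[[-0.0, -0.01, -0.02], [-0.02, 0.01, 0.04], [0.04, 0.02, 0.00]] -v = [[-0.63, -0.97, -0.45], [0.9, -0.79, -0.04], [0.2, 0.0, 0.92]]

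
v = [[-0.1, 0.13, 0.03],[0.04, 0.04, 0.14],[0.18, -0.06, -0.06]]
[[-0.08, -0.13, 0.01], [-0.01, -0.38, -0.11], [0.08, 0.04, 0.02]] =v @[[0.33, -0.86, -0.08],[-0.32, -1.17, 0.25],[-0.07, -2.12, -0.86]]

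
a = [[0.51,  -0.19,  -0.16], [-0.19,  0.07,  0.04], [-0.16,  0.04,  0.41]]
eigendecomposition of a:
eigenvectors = [[-0.81, 0.47, -0.36], [0.28, -0.23, -0.93], [0.52, 0.85, -0.05]]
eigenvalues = [0.68, 0.31, -0.0]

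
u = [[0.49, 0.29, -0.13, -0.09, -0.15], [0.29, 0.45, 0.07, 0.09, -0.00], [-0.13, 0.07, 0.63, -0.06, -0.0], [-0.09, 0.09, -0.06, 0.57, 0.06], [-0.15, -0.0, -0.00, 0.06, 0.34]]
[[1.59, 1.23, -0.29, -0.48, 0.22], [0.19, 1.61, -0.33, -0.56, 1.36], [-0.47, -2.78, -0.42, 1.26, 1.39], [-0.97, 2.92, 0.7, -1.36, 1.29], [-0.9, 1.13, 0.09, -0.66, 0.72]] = u @ [[4.65, 2.59, 0.33, -1.97, 1.81],  [-2.56, 1.56, -1.18, 0.29, 0.95],  [0.45, -3.62, -0.34, 1.33, 2.7],  [-0.46, 4.52, 1.41, -2.35, 2.42],  [-0.50, 3.68, 0.17, -2.40, 2.49]]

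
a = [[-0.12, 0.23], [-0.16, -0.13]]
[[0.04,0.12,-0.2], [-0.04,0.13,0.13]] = a @ [[0.09, -0.87, -0.09], [0.21, 0.06, -0.92]]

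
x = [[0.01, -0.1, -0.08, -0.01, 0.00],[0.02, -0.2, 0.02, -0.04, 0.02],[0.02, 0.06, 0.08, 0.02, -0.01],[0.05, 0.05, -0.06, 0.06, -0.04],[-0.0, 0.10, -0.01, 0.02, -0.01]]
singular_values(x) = [0.27, 0.14, 0.07, 0.01, 0.0]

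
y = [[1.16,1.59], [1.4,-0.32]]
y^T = [[1.16, 1.4],[1.59, -0.32]]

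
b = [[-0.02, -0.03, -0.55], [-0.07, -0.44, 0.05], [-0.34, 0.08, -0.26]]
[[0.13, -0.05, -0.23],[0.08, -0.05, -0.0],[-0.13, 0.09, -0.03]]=b@[[0.49, -0.29, -0.23], [-0.29, 0.18, 0.09], [-0.23, 0.09, 0.43]]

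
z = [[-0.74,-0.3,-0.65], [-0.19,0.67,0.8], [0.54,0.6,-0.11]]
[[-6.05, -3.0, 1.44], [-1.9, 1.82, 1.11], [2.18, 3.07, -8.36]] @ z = [[5.82, 0.67, 1.37], [1.66, 2.46, 2.57], [-6.71, -3.61, 1.96]]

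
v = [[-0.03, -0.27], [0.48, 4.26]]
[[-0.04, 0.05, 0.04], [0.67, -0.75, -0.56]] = v @ [[0.06,-0.14,0.26], [0.15,-0.16,-0.16]]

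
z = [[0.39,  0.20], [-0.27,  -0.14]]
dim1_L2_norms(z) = [0.44, 0.3]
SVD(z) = [[-0.82,0.57], [0.57,0.82]] @ diag([0.5334779611765964, 0.0011246950083499173]) @ [[-0.89, -0.46], [0.46, -0.89]]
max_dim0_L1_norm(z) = 0.66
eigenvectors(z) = [[0.82,-0.45],[-0.57,0.89]]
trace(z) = 0.25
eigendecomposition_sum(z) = [[0.39, 0.2], [-0.27, -0.14]] + [[0.0, 0.00],[-0.00, -0.0]]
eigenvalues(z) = [0.25, -0.0]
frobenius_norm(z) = 0.53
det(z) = -0.00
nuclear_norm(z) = 0.53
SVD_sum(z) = [[0.39, 0.2], [-0.27, -0.14]] + [[0.0,-0.00], [0.0,-0.00]]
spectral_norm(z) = 0.53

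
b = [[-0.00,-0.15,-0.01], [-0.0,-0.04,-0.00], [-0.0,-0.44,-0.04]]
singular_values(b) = [0.47, 0.0, -0.0]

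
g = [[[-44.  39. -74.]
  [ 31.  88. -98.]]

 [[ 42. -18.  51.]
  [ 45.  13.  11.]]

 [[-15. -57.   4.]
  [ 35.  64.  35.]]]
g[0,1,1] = 88.0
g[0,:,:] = [[-44.0, 39.0, -74.0], [31.0, 88.0, -98.0]]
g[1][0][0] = 42.0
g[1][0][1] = -18.0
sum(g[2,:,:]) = 66.0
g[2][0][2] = 4.0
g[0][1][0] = 31.0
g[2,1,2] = 35.0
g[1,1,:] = [45.0, 13.0, 11.0]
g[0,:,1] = [39.0, 88.0]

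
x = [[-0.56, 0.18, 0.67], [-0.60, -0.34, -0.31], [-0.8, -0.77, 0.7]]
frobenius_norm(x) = 1.76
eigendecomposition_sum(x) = [[(-0.25+0.38j), 0.19+0.26j, 0.21-0.03j], [(-0.34-0.3j), -0.29+0.15j, -0.00+0.21j], [(-0.32-0.12j), -0.16+0.18j, 0.05+0.15j]] + [[(-0.25-0.38j), (0.19-0.26j), (0.21+0.03j)], [-0.34+0.30j, (-0.29-0.15j), (-0-0.21j)], [(-0.32+0.12j), -0.16-0.18j, (0.05-0.15j)]] + [[-0.07-0.00j,(-0.19-0j),(0.26+0j)], [(0.08+0j),(0.23+0j),(-0.31-0j)], [-0.16-0.00j,-0.44-0.00j,(0.59+0j)]]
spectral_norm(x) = 1.52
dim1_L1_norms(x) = [1.41, 1.25, 2.27]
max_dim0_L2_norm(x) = 1.15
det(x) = 0.51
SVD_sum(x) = [[-0.49,-0.3,0.37], [-0.30,-0.18,0.22], [-0.93,-0.57,0.69]] + [[0.11, 0.30, 0.39], [-0.12, -0.34, -0.44], [-0.02, -0.05, -0.07]] + [[-0.17, 0.18, -0.09], [-0.18, 0.18, -0.09], [0.15, -0.15, 0.08]]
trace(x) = -0.20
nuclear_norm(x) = 2.73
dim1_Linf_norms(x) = [0.67, 0.6, 0.8]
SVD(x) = [[-0.45,-0.66,0.60], [-0.27,0.74,0.61], [-0.85,0.11,-0.52]] @ diag([1.5182174492713845, 0.7679916144053143, 0.441253506423474]) @ [[0.72,0.44,-0.53], [-0.21,-0.59,-0.78], [-0.66,0.67,-0.34]]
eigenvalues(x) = [(-0.48+0.68j), (-0.48-0.68j), (0.75+0j)]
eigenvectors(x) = [[(-0.09-0.62j), -0.09+0.62j, 0.36+0.00j],[0.62+0.00j, (0.62-0j), -0.43+0.00j],[0.44-0.16j, 0.44+0.16j, 0.83+0.00j]]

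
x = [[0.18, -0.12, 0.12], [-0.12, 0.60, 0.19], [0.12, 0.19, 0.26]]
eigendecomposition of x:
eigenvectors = [[-0.71, -0.70, -0.13], [-0.35, 0.18, 0.92], [0.62, -0.69, 0.37]]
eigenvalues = [0.02, 0.33, 0.69]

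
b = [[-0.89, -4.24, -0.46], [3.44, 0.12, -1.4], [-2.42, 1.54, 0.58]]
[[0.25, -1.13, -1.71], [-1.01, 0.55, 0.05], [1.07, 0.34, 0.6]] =b @ [[-0.50, -0.05, 0.01], [0.1, 0.33, 0.40], [-0.50, -0.49, 0.02]]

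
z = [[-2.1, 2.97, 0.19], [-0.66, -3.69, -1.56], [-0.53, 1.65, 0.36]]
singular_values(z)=[5.29, 2.22, 0.0]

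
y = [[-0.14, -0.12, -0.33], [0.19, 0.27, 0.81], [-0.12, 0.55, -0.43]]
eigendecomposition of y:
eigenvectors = [[0.25, -0.97, -0.32], [-0.58, -0.05, 0.83], [0.77, 0.25, 0.46]]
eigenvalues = [-0.88, -0.06, 0.65]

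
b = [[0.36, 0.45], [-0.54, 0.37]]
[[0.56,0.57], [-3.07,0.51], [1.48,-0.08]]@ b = [[-0.11, 0.46], [-1.38, -1.19], [0.58, 0.64]]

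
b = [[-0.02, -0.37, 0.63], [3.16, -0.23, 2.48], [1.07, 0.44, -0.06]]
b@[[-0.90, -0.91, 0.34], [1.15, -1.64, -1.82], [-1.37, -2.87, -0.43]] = [[-1.27, -1.18, 0.40],  [-6.51, -9.62, 0.43],  [-0.37, -1.52, -0.41]]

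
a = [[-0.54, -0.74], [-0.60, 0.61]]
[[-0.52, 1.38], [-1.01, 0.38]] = a @ [[1.37,-1.45],[-0.3,-0.81]]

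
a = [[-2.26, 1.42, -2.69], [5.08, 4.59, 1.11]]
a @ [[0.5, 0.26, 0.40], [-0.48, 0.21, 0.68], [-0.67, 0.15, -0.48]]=[[-0.01, -0.69, 1.35], [-0.41, 2.45, 4.62]]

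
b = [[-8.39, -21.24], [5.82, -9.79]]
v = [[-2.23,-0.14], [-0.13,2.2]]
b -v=[[-6.16,-21.10], [5.95,-11.99]]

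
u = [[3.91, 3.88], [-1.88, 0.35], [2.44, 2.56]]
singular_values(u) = [6.64, 1.56]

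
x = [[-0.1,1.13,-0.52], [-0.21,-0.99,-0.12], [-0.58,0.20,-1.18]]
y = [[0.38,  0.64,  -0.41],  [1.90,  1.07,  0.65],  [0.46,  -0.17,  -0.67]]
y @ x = [[0.07, -0.29, 0.21],[-0.79, 1.22, -1.88],[0.38, 0.55, 0.57]]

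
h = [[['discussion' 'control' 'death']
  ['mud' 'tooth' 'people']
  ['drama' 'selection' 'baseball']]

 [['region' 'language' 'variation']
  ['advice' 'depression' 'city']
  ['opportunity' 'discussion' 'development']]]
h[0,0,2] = 'death'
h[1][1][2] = 'city'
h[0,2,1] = 'selection'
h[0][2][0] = 'drama'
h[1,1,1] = 'depression'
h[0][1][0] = 'mud'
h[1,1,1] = 'depression'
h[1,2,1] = 'discussion'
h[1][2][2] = 'development'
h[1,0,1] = 'language'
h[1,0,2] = 'variation'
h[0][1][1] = 'tooth'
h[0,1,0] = 'mud'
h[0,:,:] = [['discussion', 'control', 'death'], ['mud', 'tooth', 'people'], ['drama', 'selection', 'baseball']]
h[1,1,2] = 'city'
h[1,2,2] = 'development'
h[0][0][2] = 'death'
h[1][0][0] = 'region'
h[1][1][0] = 'advice'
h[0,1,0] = 'mud'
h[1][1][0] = 'advice'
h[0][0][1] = 'control'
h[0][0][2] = 'death'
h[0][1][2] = 'people'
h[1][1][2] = 'city'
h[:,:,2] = [['death', 'people', 'baseball'], ['variation', 'city', 'development']]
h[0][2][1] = 'selection'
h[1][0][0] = 'region'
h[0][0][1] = 'control'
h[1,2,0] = 'opportunity'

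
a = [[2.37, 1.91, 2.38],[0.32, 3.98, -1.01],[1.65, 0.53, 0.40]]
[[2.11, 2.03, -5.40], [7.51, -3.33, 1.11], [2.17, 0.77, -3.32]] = a @ [[1.21, 0.45, -1.98], [1.42, -0.64, 0.30], [-1.46, 0.92, -0.54]]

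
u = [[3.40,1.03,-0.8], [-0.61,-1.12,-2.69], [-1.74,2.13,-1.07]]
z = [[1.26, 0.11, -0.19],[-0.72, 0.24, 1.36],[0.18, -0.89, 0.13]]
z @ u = [[4.55, 0.77, -1.10],  [-4.96, 1.89, -1.52],  [0.93, 1.46, 2.11]]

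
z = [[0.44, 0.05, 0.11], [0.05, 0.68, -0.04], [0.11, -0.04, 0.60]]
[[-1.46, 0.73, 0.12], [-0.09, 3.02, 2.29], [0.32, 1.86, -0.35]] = z @ [[-3.65, 0.29, -0.01], [0.21, 4.62, 3.34], [1.21, 3.35, -0.36]]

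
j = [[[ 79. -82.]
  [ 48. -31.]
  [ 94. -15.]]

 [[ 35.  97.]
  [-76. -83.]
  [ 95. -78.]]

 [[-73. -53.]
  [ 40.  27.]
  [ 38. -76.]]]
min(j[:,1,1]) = -83.0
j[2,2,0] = 38.0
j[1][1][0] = -76.0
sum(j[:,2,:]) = 58.0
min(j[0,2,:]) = -15.0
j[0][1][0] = 48.0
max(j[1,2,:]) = 95.0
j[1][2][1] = -78.0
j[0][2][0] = 94.0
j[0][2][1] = -15.0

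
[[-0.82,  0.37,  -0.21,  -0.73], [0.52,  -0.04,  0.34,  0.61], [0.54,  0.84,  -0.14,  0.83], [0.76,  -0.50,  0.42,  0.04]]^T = [[-0.82, 0.52, 0.54, 0.76], [0.37, -0.04, 0.84, -0.50], [-0.21, 0.34, -0.14, 0.42], [-0.73, 0.61, 0.83, 0.04]]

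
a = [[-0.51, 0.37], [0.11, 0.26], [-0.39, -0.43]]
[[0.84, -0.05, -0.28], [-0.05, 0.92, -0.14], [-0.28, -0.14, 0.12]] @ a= [[-0.32, 0.42],[0.18, 0.28],[0.08, -0.19]]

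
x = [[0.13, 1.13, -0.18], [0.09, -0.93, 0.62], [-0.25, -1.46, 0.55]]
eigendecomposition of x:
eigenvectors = [[0.76+0.00j, (-0.45-0.38j), (-0.45+0.38j)],[(-0.45+0j), (0.31-0.19j), 0.31+0.19j],[-0.48+0.00j, (0.72+0j), (0.72-0j)]]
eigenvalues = [(-0.42+0j), (0.09+0.51j), (0.09-0.51j)]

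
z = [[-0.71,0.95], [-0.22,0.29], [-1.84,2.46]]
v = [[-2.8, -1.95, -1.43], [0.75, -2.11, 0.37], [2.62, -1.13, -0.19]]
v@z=[[5.05, -6.74],  [-0.75, 1.01],  [-1.26, 1.69]]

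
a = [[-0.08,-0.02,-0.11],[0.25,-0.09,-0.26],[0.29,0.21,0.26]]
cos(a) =[[1.02, 0.01, 0.01], [0.06, 1.03, 0.04], [-0.05, -0.02, 1.01]]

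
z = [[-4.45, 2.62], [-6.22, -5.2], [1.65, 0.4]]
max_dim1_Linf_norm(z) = 6.22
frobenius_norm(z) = 9.76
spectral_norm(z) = 8.54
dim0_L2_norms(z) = [7.82, 5.84]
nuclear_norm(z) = 13.27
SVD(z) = [[-0.31, 0.94], [-0.93, -0.33], [0.19, -0.09]] @ diag([8.540179850848736, 4.72685181861641]) @ [[0.88, 0.48], [-0.48, 0.88]]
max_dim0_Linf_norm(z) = 6.22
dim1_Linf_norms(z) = [4.45, 6.22, 1.65]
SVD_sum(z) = [[-2.31, -1.27], [-6.97, -3.83], [1.44, 0.79]] + [[-2.14, 3.89], [0.75, -1.37], [0.21, -0.39]]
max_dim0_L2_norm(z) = 7.82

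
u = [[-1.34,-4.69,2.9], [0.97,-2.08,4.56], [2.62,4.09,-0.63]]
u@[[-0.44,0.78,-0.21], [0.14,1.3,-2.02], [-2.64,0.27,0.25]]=[[-7.72, -6.36, 10.48], [-12.76, -0.72, 5.14], [1.08, 7.19, -8.97]]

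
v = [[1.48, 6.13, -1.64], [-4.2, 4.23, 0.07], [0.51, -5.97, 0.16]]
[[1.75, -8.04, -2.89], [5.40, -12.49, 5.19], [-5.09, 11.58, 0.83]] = v@[[-0.38, 1.06, -1.54],[0.87, -1.88, -0.29],[1.84, -1.17, -0.71]]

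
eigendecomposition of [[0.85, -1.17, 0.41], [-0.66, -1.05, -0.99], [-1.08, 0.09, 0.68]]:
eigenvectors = [[-0.41+0.00j,(-0.23-0.58j),-0.23+0.58j],[(-0.9+0j),(-0.16+0.26j),-0.16-0.26j],[-0.16+0.00j,0.72+0.00j,(0.72-0j)]]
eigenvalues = [(-1.53+0j), (1.01+0.9j), (1.01-0.9j)]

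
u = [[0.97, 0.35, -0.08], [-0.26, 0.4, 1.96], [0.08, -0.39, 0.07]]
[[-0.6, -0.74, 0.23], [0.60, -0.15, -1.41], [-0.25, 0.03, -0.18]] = u@ [[-0.79, -0.69, 0.05], [0.5, -0.24, 0.34], [0.10, -0.12, -0.78]]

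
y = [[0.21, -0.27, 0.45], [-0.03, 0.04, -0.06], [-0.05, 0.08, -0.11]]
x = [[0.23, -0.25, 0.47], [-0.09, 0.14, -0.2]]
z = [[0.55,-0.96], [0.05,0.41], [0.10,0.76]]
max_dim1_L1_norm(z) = 1.51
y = z @ x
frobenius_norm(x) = 0.64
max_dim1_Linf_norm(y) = 0.45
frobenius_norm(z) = 1.41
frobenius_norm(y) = 0.59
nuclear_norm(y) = 0.60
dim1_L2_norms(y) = [0.57, 0.08, 0.14]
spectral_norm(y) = 0.59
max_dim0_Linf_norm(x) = 0.47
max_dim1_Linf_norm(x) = 0.47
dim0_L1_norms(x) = [0.32, 0.39, 0.67]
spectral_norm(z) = 1.34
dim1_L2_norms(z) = [1.11, 0.41, 0.77]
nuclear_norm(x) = 0.66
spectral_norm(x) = 0.63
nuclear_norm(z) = 1.77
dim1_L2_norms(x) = [0.58, 0.26]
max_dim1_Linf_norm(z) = 0.96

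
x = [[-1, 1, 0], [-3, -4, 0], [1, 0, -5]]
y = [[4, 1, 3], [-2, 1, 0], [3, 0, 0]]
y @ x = [[-4, 0, -15], [-1, -6, 0], [-3, 3, 0]]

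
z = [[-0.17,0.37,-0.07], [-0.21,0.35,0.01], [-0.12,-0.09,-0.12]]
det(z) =-0.007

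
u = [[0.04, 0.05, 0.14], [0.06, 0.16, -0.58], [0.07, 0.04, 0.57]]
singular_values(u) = [0.83, 0.18, 0.0]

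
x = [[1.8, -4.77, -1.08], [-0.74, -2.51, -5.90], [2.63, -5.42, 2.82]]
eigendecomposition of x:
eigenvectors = [[-0.29, 0.91, 0.55], [0.51, 0.32, 0.77], [-0.81, -0.27, 0.33]]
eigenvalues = [7.21, 0.44, -5.54]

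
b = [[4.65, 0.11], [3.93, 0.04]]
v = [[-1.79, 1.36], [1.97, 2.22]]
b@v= [[-8.11, 6.57], [-6.96, 5.43]]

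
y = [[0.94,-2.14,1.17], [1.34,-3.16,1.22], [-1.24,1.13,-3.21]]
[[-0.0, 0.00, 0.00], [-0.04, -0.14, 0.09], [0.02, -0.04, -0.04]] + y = [[0.94, -2.14, 1.17],  [1.3, -3.30, 1.31],  [-1.22, 1.09, -3.25]]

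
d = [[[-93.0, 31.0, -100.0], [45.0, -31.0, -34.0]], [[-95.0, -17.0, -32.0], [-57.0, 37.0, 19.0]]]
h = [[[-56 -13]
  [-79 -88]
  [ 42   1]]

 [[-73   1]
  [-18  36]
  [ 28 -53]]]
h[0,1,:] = [-79, -88]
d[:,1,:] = [[45.0, -31.0, -34.0], [-57.0, 37.0, 19.0]]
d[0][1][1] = -31.0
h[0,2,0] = 42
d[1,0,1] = -17.0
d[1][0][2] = -32.0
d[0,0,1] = 31.0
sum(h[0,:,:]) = -193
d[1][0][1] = -17.0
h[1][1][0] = -18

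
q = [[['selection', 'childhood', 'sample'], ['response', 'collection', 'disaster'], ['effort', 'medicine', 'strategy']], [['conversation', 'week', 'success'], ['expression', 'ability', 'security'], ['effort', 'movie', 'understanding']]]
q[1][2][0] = 'effort'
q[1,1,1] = 'ability'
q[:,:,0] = [['selection', 'response', 'effort'], ['conversation', 'expression', 'effort']]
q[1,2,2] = 'understanding'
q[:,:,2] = [['sample', 'disaster', 'strategy'], ['success', 'security', 'understanding']]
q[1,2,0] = 'effort'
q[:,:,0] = [['selection', 'response', 'effort'], ['conversation', 'expression', 'effort']]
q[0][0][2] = 'sample'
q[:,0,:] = [['selection', 'childhood', 'sample'], ['conversation', 'week', 'success']]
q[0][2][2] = 'strategy'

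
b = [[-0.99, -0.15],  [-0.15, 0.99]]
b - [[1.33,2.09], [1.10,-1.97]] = [[-2.32, -2.24], [-1.25, 2.96]]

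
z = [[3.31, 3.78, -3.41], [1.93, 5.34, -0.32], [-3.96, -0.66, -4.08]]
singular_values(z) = [8.02, 5.67, 2.33]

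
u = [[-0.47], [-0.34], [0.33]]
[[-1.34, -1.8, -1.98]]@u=[[0.59]]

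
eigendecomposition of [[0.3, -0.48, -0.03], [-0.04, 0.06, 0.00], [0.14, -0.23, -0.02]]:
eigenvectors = [[-0.90, 0.73, 0.53],  [0.12, 0.49, 0.29],  [-0.42, -0.49, 0.80]]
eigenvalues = [0.35, 0.0, -0.01]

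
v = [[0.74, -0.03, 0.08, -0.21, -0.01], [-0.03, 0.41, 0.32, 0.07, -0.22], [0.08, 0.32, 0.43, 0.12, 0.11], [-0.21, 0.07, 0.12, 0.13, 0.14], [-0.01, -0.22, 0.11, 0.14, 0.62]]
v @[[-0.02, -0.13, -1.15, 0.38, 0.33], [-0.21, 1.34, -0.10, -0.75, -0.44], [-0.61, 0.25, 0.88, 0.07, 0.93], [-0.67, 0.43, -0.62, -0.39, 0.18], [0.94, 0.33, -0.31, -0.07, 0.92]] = [[0.07, -0.21, -0.64, 0.39, 0.28], [-0.53, 0.59, 0.3, -0.31, -0.08], [-0.31, 0.61, 0.15, -0.23, 0.41], [-0.04, 0.25, 0.22, -0.18, 0.16], [0.47, -0.00, -0.15, 0.07, 0.79]]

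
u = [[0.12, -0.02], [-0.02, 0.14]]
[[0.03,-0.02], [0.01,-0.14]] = u@ [[0.23,-0.33], [0.08,-1.04]]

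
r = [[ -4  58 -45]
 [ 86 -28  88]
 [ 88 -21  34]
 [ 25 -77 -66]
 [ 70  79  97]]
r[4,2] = 97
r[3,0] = 25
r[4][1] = 79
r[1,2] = 88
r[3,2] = -66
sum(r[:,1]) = 11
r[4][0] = 70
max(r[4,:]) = 97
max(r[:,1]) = 79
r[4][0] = 70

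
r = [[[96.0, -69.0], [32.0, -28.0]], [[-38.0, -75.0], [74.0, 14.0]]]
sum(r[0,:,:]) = 31.0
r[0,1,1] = -28.0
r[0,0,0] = 96.0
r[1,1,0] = 74.0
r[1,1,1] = 14.0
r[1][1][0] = 74.0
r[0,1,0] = 32.0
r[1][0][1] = -75.0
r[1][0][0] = -38.0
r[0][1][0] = 32.0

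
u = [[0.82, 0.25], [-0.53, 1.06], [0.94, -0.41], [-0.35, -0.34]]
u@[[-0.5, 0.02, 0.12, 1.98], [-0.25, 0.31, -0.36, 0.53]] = [[-0.47, 0.09, 0.01, 1.76],  [0.00, 0.32, -0.45, -0.49],  [-0.37, -0.11, 0.26, 1.64],  [0.26, -0.11, 0.08, -0.87]]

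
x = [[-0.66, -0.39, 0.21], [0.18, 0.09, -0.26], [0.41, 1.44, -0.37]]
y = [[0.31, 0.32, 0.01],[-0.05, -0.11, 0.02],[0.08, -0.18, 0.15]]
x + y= [[-0.35, -0.07, 0.22],  [0.13, -0.02, -0.24],  [0.49, 1.26, -0.22]]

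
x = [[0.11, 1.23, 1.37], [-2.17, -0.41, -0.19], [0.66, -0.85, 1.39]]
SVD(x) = [[-0.42, -0.79, -0.44], [0.78, -0.57, 0.26], [-0.46, -0.24, 0.86]] @ diag([2.500027733765715, 1.7200933968307157, 1.4820054104427667]) @ [[-0.82, -0.18, -0.55], [0.58, -0.31, -0.76], [-0.03, -0.93, 0.36]]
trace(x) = 1.09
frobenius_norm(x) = 3.38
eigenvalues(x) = [(-0.48+1.7j), (-0.48-1.7j), (2.05+0j)]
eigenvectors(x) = [[-0.02+0.60j,-0.02-0.60j,0.36+0.00j], [-0.74+0.00j,(-0.74-0j),(-0.38+0j)], [(-0.08-0.28j),(-0.08+0.28j),0.85+0.00j]]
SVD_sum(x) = [[0.87, 0.19, 0.58], [-1.60, -0.35, -1.07], [0.94, 0.21, 0.63]] + [[-0.78, 0.42, 1.03], [-0.56, 0.30, 0.74], [-0.23, 0.13, 0.31]] + [[0.02, 0.62, -0.24], [-0.01, -0.36, 0.14], [-0.04, -1.18, 0.46]]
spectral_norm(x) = 2.50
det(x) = 6.37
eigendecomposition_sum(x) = [[(-0.11+0.74j), 0.65+0.22j, (0.34-0.21j)], [-0.91-0.10j, -0.25+0.81j, 0.27+0.41j], [(-0.05-0.36j), (-0.33-0.01j), -0.13+0.15j]] + [[-0.11-0.74j, 0.65-0.22j, (0.34+0.21j)],[(-0.91+0.1j), (-0.25-0.81j), (0.27-0.41j)],[-0.05+0.36j, -0.33+0.01j, -0.13-0.15j]] + [[(0.32+0j), -0.08-0.00j, (0.69+0j)], [-0.34-0.00j, 0.08+0.00j, (-0.74-0j)], [0.77+0.00j, -0.18-0.00j, 1.64+0.00j]]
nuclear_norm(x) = 5.70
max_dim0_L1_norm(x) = 2.95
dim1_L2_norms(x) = [1.84, 2.22, 1.76]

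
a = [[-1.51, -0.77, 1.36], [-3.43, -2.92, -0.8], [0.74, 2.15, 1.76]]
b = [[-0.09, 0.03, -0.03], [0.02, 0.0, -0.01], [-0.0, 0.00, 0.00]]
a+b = [[-1.6,  -0.74,  1.33],[-3.41,  -2.92,  -0.81],[0.74,  2.15,  1.76]]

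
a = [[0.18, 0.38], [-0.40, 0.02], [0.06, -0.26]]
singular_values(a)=[0.5, 0.4]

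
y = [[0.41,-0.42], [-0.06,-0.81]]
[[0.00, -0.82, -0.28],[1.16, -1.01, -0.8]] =y@[[-1.36,-0.66,0.3], [-1.33,1.30,0.97]]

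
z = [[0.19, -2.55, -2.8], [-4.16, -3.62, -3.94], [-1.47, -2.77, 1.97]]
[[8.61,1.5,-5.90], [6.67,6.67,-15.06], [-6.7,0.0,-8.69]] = z @ [[1.23, -1.03, 1.51], [-0.22, 0.07, 2.37], [-2.79, -0.67, 0.05]]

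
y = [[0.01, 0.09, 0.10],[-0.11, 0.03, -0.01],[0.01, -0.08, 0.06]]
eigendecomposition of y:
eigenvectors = [[-0.69+0.00j, (-0.69-0j), 0.32+0.00j], [(-0.18-0.6j), -0.18+0.60j, (-0.51+0j)], [0.28-0.24j, (0.28+0.24j), 0.80+0.00j]]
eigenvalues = [(-0.01+0.11j), (-0.01-0.11j), (0.12+0j)]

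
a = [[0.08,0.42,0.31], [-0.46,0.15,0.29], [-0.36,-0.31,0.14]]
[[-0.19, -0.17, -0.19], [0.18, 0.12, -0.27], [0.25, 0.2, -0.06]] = a@ [[-0.55, -0.42, 0.31], [-0.24, -0.23, -0.29], [-0.14, -0.14, -0.29]]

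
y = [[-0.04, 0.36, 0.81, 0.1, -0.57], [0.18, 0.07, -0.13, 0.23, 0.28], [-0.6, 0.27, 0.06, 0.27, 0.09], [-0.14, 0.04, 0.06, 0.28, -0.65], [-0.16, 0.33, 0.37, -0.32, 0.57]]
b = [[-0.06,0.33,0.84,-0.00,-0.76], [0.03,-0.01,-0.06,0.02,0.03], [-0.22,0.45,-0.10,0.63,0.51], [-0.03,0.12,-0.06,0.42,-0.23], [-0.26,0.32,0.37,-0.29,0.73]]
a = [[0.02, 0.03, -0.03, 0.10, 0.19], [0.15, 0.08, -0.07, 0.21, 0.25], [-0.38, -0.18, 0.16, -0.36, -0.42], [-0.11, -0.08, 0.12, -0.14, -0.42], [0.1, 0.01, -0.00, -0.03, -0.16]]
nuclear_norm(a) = 1.29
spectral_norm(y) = 1.22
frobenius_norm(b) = 1.87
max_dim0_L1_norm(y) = 2.16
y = b + a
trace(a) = -0.04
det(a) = 0.00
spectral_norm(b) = 1.29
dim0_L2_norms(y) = [0.66, 0.56, 0.9, 0.56, 1.08]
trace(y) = 0.94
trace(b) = 0.98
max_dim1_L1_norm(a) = 1.5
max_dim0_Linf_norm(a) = 0.42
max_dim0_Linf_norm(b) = 0.84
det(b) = -0.00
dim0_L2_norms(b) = [0.35, 0.65, 0.93, 0.81, 1.19]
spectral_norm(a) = 0.94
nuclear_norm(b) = 3.24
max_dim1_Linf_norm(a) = 0.42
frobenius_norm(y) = 1.75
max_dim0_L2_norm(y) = 1.08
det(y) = -0.02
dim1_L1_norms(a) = [0.37, 0.76, 1.5, 0.87, 0.3]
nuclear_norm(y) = 3.30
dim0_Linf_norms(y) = [0.6, 0.36, 0.81, 0.32, 0.65]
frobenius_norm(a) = 0.98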